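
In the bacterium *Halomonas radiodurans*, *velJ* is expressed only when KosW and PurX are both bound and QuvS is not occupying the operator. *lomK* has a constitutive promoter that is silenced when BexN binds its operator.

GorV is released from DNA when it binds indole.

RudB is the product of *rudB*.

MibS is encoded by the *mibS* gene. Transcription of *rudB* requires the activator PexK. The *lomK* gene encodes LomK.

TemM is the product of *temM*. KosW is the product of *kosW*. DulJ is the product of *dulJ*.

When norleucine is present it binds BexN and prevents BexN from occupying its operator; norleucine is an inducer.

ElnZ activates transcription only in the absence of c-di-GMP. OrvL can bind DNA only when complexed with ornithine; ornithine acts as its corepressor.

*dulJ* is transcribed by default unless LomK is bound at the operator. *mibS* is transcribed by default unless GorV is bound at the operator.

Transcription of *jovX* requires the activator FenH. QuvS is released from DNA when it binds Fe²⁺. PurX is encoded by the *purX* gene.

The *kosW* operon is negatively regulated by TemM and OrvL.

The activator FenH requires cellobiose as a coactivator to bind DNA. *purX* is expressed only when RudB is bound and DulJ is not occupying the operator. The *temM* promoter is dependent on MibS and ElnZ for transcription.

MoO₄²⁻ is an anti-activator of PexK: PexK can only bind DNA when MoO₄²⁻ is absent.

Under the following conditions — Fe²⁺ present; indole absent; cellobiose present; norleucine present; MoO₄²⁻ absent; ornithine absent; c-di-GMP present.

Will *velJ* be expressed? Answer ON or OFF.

Indole is absent, so GorV is active.
With repressor GorV bound, *mibS* is not transcribed.
So MibS is not produced.
c-di-GMP is present, so ElnZ is inactive.
Required activator MibS is absent, so *temM* is not transcribed.
So TemM is not produced.
Ornithine is absent, so OrvL is inactive.
With no repressor bound, *kosW* is transcribed.
So KosW is produced and active.
Norleucine is present, so BexN is inactive.
With no repressor bound, *lomK* is transcribed.
So LomK is produced and active.
With repressor LomK bound, *dulJ* is not transcribed.
So DulJ is not produced.
MoO₄²⁻ is absent, so PexK is active.
No repressor is bound and PexK is active, so *rudB* is transcribed.
So RudB is produced and active.
No repressor is bound and RudB is active, so *purX* is transcribed.
So PurX is produced and active.
Fe²⁺ is present, so QuvS is inactive.
No repressor is bound and KosW and PurX are active, so *velJ* is transcribed.

ON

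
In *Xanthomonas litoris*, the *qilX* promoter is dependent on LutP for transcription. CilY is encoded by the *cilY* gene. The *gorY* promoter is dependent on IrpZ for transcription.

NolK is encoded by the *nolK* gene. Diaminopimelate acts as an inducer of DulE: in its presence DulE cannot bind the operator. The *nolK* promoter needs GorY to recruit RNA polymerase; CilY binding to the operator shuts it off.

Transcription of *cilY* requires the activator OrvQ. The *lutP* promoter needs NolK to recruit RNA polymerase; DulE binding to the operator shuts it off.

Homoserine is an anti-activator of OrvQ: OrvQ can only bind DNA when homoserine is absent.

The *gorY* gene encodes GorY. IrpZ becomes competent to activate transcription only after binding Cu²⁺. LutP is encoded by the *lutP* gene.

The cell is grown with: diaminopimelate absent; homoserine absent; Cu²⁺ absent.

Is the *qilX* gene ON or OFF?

OFF

Cu²⁺ is absent, so IrpZ is inactive.
Required activator IrpZ is absent, so *gorY* is not transcribed.
So GorY is not produced.
Homoserine is absent, so OrvQ is active.
No repressor is bound and OrvQ is active, so *cilY* is transcribed.
So CilY is produced and active.
With repressor CilY bound, *nolK* is not transcribed.
So NolK is not produced.
Diaminopimelate is absent, so DulE is active.
With repressor DulE bound, *lutP* is not transcribed.
So LutP is not produced.
Required activator LutP is absent, so *qilX* is not transcribed.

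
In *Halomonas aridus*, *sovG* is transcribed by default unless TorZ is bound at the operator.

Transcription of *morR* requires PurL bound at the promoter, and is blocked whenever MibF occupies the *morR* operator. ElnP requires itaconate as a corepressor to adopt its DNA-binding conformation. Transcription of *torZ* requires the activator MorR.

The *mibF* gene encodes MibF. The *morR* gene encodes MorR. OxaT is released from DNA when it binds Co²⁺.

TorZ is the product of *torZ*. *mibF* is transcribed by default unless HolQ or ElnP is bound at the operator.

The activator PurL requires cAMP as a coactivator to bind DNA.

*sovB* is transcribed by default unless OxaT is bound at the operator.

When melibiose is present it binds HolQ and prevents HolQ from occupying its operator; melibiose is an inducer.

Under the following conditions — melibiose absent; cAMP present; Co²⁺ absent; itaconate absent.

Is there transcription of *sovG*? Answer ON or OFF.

Melibiose is absent, so HolQ is active.
Itaconate is absent, so ElnP is inactive.
With repressor HolQ bound, *mibF* is not transcribed.
So MibF is not produced.
cAMP is present, so PurL is active.
No repressor is bound and PurL is active, so *morR* is transcribed.
So MorR is produced and active.
No repressor is bound and MorR is active, so *torZ* is transcribed.
So TorZ is produced and active.
With repressor TorZ bound, *sovG* is not transcribed.

OFF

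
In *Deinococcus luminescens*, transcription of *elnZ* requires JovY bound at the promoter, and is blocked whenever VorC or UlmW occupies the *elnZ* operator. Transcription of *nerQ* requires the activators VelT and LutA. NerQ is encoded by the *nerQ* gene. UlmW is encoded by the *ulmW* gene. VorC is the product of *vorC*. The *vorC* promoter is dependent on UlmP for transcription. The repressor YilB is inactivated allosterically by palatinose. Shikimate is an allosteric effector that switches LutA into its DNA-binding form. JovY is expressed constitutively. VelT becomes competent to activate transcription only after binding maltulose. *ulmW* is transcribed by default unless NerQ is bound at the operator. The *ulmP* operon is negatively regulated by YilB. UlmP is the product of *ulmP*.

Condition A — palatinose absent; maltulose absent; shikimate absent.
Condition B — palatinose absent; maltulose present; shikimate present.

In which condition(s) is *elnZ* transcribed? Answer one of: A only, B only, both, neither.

B only

Condition A:
JovY is produced constitutively and is active.
Palatinose is absent, so YilB is active.
With repressor YilB bound, *ulmP* is not transcribed.
So UlmP is not produced.
Required activator UlmP is absent, so *vorC* is not transcribed.
So VorC is not produced.
Maltulose is absent, so VelT is inactive.
Shikimate is absent, so LutA is inactive.
Required activator VelT is absent, so *nerQ* is not transcribed.
So NerQ is not produced.
With no repressor bound, *ulmW* is transcribed.
So UlmW is produced and active.
With repressor UlmW bound, *elnZ* is not transcribed.
→ *elnZ* is OFF in A.
Condition B:
JovY is produced constitutively and is active.
Palatinose is absent, so YilB is active.
With repressor YilB bound, *ulmP* is not transcribed.
So UlmP is not produced.
Required activator UlmP is absent, so *vorC* is not transcribed.
So VorC is not produced.
Maltulose is present, so VelT is active.
Shikimate is present, so LutA is active.
No repressor is bound and VelT and LutA are active, so *nerQ* is transcribed.
So NerQ is produced and active.
With repressor NerQ bound, *ulmW* is not transcribed.
So UlmW is not produced.
No repressor is bound and JovY is active, so *elnZ* is transcribed.
→ *elnZ* is ON in B.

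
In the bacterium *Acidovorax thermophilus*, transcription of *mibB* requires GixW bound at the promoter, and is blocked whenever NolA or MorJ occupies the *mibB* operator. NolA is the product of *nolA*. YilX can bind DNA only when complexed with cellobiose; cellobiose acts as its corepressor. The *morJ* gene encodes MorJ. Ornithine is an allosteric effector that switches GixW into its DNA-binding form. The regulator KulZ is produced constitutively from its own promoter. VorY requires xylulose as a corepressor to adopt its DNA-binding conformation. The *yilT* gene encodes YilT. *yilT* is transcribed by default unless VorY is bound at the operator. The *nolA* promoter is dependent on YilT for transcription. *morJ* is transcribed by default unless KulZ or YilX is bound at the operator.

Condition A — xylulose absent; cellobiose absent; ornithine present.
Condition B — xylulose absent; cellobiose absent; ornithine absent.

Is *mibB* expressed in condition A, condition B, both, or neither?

Condition A:
Xylulose is absent, so VorY is inactive.
With no repressor bound, *yilT* is transcribed.
So YilT is produced and active.
No repressor is bound and YilT is active, so *nolA* is transcribed.
So NolA is produced and active.
KulZ is produced constitutively and is active.
Cellobiose is absent, so YilX is inactive.
With repressor KulZ bound, *morJ* is not transcribed.
So MorJ is not produced.
Ornithine is present, so GixW is active.
With repressor NolA bound, *mibB* is not transcribed.
→ *mibB* is OFF in A.
Condition B:
Xylulose is absent, so VorY is inactive.
With no repressor bound, *yilT* is transcribed.
So YilT is produced and active.
No repressor is bound and YilT is active, so *nolA* is transcribed.
So NolA is produced and active.
KulZ is produced constitutively and is active.
Cellobiose is absent, so YilX is inactive.
With repressor KulZ bound, *morJ* is not transcribed.
So MorJ is not produced.
Ornithine is absent, so GixW is inactive.
With repressor NolA bound, *mibB* is not transcribed.
→ *mibB* is OFF in B.

neither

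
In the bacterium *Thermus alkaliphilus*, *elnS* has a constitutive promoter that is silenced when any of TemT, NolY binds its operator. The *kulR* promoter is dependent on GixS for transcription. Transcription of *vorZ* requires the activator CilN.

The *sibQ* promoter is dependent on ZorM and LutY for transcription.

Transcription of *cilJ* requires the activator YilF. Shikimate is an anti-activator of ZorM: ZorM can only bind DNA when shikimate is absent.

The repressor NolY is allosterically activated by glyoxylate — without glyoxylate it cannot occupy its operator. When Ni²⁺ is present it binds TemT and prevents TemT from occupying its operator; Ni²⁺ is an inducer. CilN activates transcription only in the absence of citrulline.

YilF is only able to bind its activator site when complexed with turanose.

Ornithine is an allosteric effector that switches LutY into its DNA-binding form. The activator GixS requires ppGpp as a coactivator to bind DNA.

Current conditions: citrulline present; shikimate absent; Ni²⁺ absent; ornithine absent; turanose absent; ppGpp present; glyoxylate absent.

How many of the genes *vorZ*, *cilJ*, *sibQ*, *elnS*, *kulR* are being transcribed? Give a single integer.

1

Citrulline is present, so CilN is inactive.
Required activator CilN is absent, so *vorZ* is not transcribed.
→ *vorZ* is OFF.
Turanose is absent, so YilF is inactive.
Required activator YilF is absent, so *cilJ* is not transcribed.
→ *cilJ* is OFF.
Shikimate is absent, so ZorM is active.
Ornithine is absent, so LutY is inactive.
Required activator LutY is absent, so *sibQ* is not transcribed.
→ *sibQ* is OFF.
Ni²⁺ is absent, so TemT is active.
Glyoxylate is absent, so NolY is inactive.
With repressor TemT bound, *elnS* is not transcribed.
→ *elnS* is OFF.
ppGpp is present, so GixS is active.
No repressor is bound and GixS is active, so *kulR* is transcribed.
→ *kulR* is ON.
1 of the 5 genes is transcribed.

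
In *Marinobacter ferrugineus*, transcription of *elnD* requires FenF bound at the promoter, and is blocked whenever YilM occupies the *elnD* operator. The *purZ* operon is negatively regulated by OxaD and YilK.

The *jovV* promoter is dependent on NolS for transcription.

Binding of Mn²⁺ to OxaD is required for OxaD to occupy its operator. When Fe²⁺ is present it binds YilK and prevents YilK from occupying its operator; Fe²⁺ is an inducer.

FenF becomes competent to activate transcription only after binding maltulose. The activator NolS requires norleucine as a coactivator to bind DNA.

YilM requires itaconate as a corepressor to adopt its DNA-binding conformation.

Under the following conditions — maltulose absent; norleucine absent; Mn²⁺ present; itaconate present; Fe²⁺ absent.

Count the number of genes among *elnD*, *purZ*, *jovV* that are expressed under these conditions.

0

Maltulose is absent, so FenF is inactive.
Itaconate is present, so YilM is active.
With repressor YilM bound, *elnD* is not transcribed.
→ *elnD* is OFF.
Mn²⁺ is present, so OxaD is active.
Fe²⁺ is absent, so YilK is active.
With repressor OxaD bound, *purZ* is not transcribed.
→ *purZ* is OFF.
Norleucine is absent, so NolS is inactive.
Required activator NolS is absent, so *jovV* is not transcribed.
→ *jovV* is OFF.
0 of the 3 genes are transcribed.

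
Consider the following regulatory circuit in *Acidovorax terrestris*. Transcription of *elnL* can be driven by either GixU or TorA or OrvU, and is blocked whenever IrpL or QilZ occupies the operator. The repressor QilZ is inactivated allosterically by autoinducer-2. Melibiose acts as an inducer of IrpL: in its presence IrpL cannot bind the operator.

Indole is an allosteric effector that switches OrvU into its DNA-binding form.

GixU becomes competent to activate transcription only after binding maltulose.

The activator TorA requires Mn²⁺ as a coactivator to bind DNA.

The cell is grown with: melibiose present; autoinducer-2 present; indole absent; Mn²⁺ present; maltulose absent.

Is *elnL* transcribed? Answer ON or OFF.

ON

Melibiose is present, so IrpL is inactive.
Autoinducer-2 is present, so QilZ is inactive.
Maltulose is absent, so GixU is inactive.
Mn²⁺ is present, so TorA is active.
Indole is absent, so OrvU is inactive.
Activator TorA is present, so *elnL* is transcribed.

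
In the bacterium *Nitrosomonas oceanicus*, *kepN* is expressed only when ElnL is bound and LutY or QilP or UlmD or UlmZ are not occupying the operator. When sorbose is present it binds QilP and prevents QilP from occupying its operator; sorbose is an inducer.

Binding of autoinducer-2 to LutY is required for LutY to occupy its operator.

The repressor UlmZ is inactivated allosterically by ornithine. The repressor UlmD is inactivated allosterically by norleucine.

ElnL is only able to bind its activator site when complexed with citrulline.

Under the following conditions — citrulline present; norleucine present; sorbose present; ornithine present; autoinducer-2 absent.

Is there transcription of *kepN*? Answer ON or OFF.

Autoinducer-2 is absent, so LutY is inactive.
Sorbose is present, so QilP is inactive.
Norleucine is present, so UlmD is inactive.
Citrulline is present, so ElnL is active.
Ornithine is present, so UlmZ is inactive.
No repressor is bound and ElnL is active, so *kepN* is transcribed.

ON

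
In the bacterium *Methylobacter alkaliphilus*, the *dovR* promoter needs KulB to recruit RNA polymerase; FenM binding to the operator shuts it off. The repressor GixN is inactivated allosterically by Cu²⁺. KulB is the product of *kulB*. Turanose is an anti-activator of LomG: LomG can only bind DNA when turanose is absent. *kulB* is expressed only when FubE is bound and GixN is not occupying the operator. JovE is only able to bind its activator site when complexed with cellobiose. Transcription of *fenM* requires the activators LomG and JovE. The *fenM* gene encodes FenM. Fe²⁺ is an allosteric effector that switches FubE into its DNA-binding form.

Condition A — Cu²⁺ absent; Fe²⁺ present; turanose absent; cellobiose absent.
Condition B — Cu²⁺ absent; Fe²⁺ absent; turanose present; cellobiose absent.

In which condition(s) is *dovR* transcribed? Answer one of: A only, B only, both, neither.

Condition A:
Cu²⁺ is absent, so GixN is active.
Fe²⁺ is present, so FubE is active.
With repressor GixN bound, *kulB* is not transcribed.
So KulB is not produced.
Turanose is absent, so LomG is active.
Cellobiose is absent, so JovE is inactive.
Required activator JovE is absent, so *fenM* is not transcribed.
So FenM is not produced.
Required activator KulB is absent, so *dovR* is not transcribed.
→ *dovR* is OFF in A.
Condition B:
Cu²⁺ is absent, so GixN is active.
Fe²⁺ is absent, so FubE is inactive.
With repressor GixN bound, *kulB* is not transcribed.
So KulB is not produced.
Turanose is present, so LomG is inactive.
Cellobiose is absent, so JovE is inactive.
Required activator LomG is absent, so *fenM* is not transcribed.
So FenM is not produced.
Required activator KulB is absent, so *dovR* is not transcribed.
→ *dovR* is OFF in B.

neither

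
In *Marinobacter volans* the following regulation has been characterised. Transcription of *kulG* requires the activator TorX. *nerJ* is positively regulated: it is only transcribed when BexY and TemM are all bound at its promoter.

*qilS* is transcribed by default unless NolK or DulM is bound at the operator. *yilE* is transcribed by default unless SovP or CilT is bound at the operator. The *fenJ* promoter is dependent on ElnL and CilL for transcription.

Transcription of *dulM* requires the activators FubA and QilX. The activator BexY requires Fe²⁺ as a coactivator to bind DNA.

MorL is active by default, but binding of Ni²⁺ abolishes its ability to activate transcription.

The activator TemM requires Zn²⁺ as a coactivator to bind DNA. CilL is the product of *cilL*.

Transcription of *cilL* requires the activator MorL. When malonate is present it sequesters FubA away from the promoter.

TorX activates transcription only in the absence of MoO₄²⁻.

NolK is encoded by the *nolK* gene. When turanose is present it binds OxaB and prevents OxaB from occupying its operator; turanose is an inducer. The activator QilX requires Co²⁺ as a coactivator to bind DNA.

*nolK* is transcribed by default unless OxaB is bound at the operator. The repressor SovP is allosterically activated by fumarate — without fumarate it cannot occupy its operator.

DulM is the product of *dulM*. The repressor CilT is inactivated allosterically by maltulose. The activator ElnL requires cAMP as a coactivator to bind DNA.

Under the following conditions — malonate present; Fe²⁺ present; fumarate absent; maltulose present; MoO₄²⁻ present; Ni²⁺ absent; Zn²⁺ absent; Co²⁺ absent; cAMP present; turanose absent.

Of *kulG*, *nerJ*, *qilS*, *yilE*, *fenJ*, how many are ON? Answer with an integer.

3

MoO₄²⁻ is present, so TorX is inactive.
Required activator TorX is absent, so *kulG* is not transcribed.
→ *kulG* is OFF.
Fe²⁺ is present, so BexY is active.
Zn²⁺ is absent, so TemM is inactive.
Required activator TemM is absent, so *nerJ* is not transcribed.
→ *nerJ* is OFF.
Turanose is absent, so OxaB is active.
With repressor OxaB bound, *nolK* is not transcribed.
So NolK is not produced.
Malonate is present, so FubA is inactive.
Co²⁺ is absent, so QilX is inactive.
Required activator FubA is absent, so *dulM* is not transcribed.
So DulM is not produced.
With no repressor bound, *qilS* is transcribed.
→ *qilS* is ON.
Fumarate is absent, so SovP is inactive.
Maltulose is present, so CilT is inactive.
With no repressor bound, *yilE* is transcribed.
→ *yilE* is ON.
cAMP is present, so ElnL is active.
Ni²⁺ is absent, so MorL is active.
No repressor is bound and MorL is active, so *cilL* is transcribed.
So CilL is produced and active.
No repressor is bound and ElnL and CilL are active, so *fenJ* is transcribed.
→ *fenJ* is ON.
3 of the 5 genes are transcribed.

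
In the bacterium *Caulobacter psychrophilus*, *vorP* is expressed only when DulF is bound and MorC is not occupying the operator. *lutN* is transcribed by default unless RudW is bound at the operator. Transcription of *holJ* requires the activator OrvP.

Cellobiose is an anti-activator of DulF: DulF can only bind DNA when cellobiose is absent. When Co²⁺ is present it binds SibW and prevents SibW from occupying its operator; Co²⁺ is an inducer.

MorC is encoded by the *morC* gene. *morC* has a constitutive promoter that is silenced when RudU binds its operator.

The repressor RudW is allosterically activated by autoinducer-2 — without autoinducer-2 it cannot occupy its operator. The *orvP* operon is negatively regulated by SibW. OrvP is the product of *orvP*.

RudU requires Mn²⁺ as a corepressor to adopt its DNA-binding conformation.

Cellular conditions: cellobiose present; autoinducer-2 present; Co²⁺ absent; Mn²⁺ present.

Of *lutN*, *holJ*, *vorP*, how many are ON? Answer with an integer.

Autoinducer-2 is present, so RudW is active.
With repressor RudW bound, *lutN* is not transcribed.
→ *lutN* is OFF.
Co²⁺ is absent, so SibW is active.
With repressor SibW bound, *orvP* is not transcribed.
So OrvP is not produced.
Required activator OrvP is absent, so *holJ* is not transcribed.
→ *holJ* is OFF.
Cellobiose is present, so DulF is inactive.
Mn²⁺ is present, so RudU is active.
With repressor RudU bound, *morC* is not transcribed.
So MorC is not produced.
Required activator DulF is absent, so *vorP* is not transcribed.
→ *vorP* is OFF.
0 of the 3 genes are transcribed.

0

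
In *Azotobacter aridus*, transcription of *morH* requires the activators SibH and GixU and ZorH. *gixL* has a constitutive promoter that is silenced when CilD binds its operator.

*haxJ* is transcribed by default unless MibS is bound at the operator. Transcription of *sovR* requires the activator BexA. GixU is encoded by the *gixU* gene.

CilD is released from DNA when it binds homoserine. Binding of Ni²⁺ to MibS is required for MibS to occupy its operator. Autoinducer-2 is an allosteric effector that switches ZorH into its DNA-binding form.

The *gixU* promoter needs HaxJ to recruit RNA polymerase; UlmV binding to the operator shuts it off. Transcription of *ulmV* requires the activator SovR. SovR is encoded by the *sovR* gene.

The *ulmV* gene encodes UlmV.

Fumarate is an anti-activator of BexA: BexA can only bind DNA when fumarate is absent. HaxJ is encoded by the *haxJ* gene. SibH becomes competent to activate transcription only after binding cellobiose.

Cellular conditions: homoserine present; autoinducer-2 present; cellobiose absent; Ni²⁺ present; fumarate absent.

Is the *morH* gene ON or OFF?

OFF

Cellobiose is absent, so SibH is inactive.
Fumarate is absent, so BexA is active.
No repressor is bound and BexA is active, so *sovR* is transcribed.
So SovR is produced and active.
No repressor is bound and SovR is active, so *ulmV* is transcribed.
So UlmV is produced and active.
Ni²⁺ is present, so MibS is active.
With repressor MibS bound, *haxJ* is not transcribed.
So HaxJ is not produced.
With repressor UlmV bound, *gixU* is not transcribed.
So GixU is not produced.
Autoinducer-2 is present, so ZorH is active.
Required activator SibH is absent, so *morH* is not transcribed.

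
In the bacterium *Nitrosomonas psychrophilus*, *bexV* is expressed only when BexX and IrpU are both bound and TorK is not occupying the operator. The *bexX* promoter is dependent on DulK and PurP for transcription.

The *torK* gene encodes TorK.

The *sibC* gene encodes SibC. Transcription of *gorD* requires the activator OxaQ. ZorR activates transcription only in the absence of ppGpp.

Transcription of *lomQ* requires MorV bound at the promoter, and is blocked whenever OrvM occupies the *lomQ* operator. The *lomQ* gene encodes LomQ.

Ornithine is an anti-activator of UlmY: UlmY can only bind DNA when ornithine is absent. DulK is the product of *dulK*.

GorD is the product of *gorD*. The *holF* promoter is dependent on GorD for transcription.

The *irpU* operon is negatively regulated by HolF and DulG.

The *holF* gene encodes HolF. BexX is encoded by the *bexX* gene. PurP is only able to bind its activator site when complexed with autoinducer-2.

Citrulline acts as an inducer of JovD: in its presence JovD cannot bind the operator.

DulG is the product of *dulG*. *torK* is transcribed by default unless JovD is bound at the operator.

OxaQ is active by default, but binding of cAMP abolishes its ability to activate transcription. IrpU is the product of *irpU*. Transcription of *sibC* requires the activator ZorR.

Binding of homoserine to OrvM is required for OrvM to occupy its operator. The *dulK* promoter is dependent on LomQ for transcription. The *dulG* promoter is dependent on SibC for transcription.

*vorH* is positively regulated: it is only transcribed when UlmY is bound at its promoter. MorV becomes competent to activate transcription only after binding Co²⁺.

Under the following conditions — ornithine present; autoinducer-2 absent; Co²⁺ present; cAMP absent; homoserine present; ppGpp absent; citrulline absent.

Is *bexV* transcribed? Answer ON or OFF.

Homoserine is present, so OrvM is active.
Co²⁺ is present, so MorV is active.
With repressor OrvM bound, *lomQ* is not transcribed.
So LomQ is not produced.
Required activator LomQ is absent, so *dulK* is not transcribed.
So DulK is not produced.
Autoinducer-2 is absent, so PurP is inactive.
Required activator DulK is absent, so *bexX* is not transcribed.
So BexX is not produced.
Citrulline is absent, so JovD is active.
With repressor JovD bound, *torK* is not transcribed.
So TorK is not produced.
cAMP is absent, so OxaQ is active.
No repressor is bound and OxaQ is active, so *gorD* is transcribed.
So GorD is produced and active.
No repressor is bound and GorD is active, so *holF* is transcribed.
So HolF is produced and active.
ppGpp is absent, so ZorR is active.
No repressor is bound and ZorR is active, so *sibC* is transcribed.
So SibC is produced and active.
No repressor is bound and SibC is active, so *dulG* is transcribed.
So DulG is produced and active.
With repressor HolF bound, *irpU* is not transcribed.
So IrpU is not produced.
Required activator BexX is absent, so *bexV* is not transcribed.

OFF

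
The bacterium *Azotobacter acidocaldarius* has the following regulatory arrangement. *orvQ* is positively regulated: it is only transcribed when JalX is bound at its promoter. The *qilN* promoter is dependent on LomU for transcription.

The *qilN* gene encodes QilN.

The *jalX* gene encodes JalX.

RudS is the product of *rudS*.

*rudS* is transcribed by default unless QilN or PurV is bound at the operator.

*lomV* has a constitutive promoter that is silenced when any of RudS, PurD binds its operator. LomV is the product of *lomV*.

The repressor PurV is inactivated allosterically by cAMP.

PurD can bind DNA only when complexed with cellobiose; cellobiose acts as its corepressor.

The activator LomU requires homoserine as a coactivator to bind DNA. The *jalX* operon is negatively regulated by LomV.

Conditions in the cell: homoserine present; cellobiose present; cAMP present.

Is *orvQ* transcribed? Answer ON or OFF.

Homoserine is present, so LomU is active.
No repressor is bound and LomU is active, so *qilN* is transcribed.
So QilN is produced and active.
cAMP is present, so PurV is inactive.
With repressor QilN bound, *rudS* is not transcribed.
So RudS is not produced.
Cellobiose is present, so PurD is active.
With repressor PurD bound, *lomV* is not transcribed.
So LomV is not produced.
With no repressor bound, *jalX* is transcribed.
So JalX is produced and active.
No repressor is bound and JalX is active, so *orvQ* is transcribed.

ON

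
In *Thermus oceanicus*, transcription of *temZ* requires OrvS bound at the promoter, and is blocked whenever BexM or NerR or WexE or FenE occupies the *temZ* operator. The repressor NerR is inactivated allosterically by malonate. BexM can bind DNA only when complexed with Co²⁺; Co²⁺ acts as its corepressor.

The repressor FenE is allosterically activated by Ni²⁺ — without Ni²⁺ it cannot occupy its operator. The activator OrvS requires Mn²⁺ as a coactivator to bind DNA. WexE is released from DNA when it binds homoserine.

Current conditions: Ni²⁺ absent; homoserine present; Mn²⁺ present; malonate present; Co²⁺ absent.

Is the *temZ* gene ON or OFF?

Co²⁺ is absent, so BexM is inactive.
Malonate is present, so NerR is inactive.
Mn²⁺ is present, so OrvS is active.
Homoserine is present, so WexE is inactive.
Ni²⁺ is absent, so FenE is inactive.
No repressor is bound and OrvS is active, so *temZ* is transcribed.

ON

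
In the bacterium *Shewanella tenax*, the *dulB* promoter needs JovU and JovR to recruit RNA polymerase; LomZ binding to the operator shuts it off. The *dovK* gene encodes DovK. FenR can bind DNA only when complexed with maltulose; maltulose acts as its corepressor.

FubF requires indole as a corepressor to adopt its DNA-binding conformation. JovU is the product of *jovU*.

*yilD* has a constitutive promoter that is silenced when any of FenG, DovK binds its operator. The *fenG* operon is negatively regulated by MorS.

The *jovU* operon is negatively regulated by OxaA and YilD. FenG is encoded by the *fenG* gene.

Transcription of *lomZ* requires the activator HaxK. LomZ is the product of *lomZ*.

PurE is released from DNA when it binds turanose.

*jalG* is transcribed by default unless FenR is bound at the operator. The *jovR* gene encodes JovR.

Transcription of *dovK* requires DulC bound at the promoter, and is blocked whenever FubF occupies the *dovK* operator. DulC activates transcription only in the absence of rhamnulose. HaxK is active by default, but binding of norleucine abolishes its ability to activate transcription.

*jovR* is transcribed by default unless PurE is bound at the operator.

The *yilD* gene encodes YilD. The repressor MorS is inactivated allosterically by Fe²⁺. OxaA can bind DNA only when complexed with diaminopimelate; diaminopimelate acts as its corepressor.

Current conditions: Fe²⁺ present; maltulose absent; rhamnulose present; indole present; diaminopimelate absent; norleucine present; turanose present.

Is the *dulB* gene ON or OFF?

ON

Diaminopimelate is absent, so OxaA is inactive.
Fe²⁺ is present, so MorS is inactive.
With no repressor bound, *fenG* is transcribed.
So FenG is produced and active.
Rhamnulose is present, so DulC is inactive.
Indole is present, so FubF is active.
With repressor FubF bound, *dovK* is not transcribed.
So DovK is not produced.
With repressor FenG bound, *yilD* is not transcribed.
So YilD is not produced.
With no repressor bound, *jovU* is transcribed.
So JovU is produced and active.
Turanose is present, so PurE is inactive.
With no repressor bound, *jovR* is transcribed.
So JovR is produced and active.
Norleucine is present, so HaxK is inactive.
Required activator HaxK is absent, so *lomZ* is not transcribed.
So LomZ is not produced.
No repressor is bound and JovU and JovR are active, so *dulB* is transcribed.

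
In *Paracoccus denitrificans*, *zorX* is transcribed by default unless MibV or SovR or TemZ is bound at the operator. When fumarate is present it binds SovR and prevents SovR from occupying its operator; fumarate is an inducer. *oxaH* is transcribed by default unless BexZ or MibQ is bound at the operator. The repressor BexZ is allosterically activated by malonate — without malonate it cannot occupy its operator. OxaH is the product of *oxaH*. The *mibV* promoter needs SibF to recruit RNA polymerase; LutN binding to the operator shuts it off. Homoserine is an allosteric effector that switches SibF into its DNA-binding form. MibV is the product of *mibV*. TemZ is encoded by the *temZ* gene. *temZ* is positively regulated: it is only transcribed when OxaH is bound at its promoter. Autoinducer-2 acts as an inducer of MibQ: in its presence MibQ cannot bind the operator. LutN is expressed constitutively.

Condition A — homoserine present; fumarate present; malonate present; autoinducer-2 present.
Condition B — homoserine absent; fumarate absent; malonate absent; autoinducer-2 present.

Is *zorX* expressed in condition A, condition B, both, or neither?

A only

Condition A:
LutN is produced constitutively and is active.
Homoserine is present, so SibF is active.
With repressor LutN bound, *mibV* is not transcribed.
So MibV is not produced.
Fumarate is present, so SovR is inactive.
Malonate is present, so BexZ is active.
Autoinducer-2 is present, so MibQ is inactive.
With repressor BexZ bound, *oxaH* is not transcribed.
So OxaH is not produced.
Required activator OxaH is absent, so *temZ* is not transcribed.
So TemZ is not produced.
With no repressor bound, *zorX* is transcribed.
→ *zorX* is ON in A.
Condition B:
LutN is produced constitutively and is active.
Homoserine is absent, so SibF is inactive.
With repressor LutN bound, *mibV* is not transcribed.
So MibV is not produced.
Fumarate is absent, so SovR is active.
Malonate is absent, so BexZ is inactive.
Autoinducer-2 is present, so MibQ is inactive.
With no repressor bound, *oxaH* is transcribed.
So OxaH is produced and active.
No repressor is bound and OxaH is active, so *temZ* is transcribed.
So TemZ is produced and active.
With repressor SovR bound, *zorX* is not transcribed.
→ *zorX* is OFF in B.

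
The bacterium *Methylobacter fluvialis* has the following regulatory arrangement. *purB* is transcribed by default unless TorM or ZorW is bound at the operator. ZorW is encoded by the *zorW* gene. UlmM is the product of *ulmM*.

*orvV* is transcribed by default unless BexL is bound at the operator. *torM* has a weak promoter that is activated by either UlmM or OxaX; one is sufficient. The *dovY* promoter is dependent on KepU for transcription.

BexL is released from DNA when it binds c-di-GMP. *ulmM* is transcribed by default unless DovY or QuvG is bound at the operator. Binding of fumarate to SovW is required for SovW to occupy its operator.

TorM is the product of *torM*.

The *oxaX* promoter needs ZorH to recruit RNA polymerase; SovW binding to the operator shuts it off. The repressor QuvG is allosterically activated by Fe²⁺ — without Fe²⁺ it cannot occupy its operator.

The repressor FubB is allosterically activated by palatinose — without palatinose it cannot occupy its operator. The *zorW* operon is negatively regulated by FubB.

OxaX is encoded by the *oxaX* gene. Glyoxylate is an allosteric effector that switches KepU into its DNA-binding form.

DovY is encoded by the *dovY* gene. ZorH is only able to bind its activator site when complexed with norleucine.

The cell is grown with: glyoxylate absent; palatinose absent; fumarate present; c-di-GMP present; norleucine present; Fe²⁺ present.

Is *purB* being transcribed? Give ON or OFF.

OFF

Glyoxylate is absent, so KepU is inactive.
Required activator KepU is absent, so *dovY* is not transcribed.
So DovY is not produced.
Fe²⁺ is present, so QuvG is active.
With repressor QuvG bound, *ulmM* is not transcribed.
So UlmM is not produced.
Norleucine is present, so ZorH is active.
Fumarate is present, so SovW is active.
With repressor SovW bound, *oxaX* is not transcribed.
So OxaX is not produced.
No activator is available at the *torM* promoter, so *torM* is not transcribed.
So TorM is not produced.
Palatinose is absent, so FubB is inactive.
With no repressor bound, *zorW* is transcribed.
So ZorW is produced and active.
With repressor ZorW bound, *purB* is not transcribed.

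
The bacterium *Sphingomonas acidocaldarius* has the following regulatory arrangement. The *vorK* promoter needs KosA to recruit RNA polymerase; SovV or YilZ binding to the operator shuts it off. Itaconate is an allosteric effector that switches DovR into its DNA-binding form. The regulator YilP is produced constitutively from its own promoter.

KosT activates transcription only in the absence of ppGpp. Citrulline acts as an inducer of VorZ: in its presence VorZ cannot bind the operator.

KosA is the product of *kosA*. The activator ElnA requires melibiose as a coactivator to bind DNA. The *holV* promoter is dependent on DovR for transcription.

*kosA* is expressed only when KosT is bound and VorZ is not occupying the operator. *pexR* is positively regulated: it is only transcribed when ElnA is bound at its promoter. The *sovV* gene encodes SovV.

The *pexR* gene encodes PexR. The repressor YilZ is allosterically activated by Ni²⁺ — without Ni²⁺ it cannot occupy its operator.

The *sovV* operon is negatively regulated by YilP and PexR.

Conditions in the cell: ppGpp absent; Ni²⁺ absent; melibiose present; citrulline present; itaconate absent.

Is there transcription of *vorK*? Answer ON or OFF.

YilP is produced constitutively and is active.
Melibiose is present, so ElnA is active.
No repressor is bound and ElnA is active, so *pexR* is transcribed.
So PexR is produced and active.
With repressor YilP bound, *sovV* is not transcribed.
So SovV is not produced.
Citrulline is present, so VorZ is inactive.
ppGpp is absent, so KosT is active.
No repressor is bound and KosT is active, so *kosA* is transcribed.
So KosA is produced and active.
Ni²⁺ is absent, so YilZ is inactive.
No repressor is bound and KosA is active, so *vorK* is transcribed.

ON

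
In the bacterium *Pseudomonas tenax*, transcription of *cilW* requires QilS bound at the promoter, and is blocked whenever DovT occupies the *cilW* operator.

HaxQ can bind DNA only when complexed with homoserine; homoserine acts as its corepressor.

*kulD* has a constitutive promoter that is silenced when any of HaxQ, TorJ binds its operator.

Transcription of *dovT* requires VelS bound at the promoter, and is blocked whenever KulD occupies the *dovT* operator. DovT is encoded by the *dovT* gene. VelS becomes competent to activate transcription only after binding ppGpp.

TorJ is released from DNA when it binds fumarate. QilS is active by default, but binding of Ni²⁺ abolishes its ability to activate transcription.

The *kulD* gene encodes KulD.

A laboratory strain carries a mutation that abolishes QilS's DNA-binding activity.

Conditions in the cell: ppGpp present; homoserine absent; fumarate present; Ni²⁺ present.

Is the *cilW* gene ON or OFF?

OFF

ppGpp is present, so VelS is active.
Homoserine is absent, so HaxQ is inactive.
Fumarate is present, so TorJ is inactive.
With no repressor bound, *kulD* is transcribed.
So KulD is produced and active.
With repressor KulD bound, *dovT* is not transcribed.
So DovT is not produced.
QilS is non-functional in this strain, so it has no effect.
Required activator QilS is absent, so *cilW* is not transcribed.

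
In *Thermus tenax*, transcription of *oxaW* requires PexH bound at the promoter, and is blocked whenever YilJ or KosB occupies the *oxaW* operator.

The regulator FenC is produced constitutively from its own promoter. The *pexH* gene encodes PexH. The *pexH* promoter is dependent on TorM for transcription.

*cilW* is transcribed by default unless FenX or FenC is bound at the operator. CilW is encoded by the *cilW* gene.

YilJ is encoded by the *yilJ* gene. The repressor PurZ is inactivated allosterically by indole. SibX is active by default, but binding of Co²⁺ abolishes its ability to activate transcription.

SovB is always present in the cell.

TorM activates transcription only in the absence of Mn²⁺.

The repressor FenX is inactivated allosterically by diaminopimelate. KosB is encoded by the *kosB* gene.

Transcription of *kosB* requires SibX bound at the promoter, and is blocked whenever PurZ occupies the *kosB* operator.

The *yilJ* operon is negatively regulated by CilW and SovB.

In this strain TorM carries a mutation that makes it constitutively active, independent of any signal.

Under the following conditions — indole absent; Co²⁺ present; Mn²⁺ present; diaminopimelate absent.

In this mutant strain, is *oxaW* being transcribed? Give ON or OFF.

ON

TorM is constitutively active in this strain.
No repressor is bound and TorM is active, so *pexH* is transcribed.
So PexH is produced and active.
Diaminopimelate is absent, so FenX is active.
FenC is produced constitutively and is active.
With repressor FenX bound, *cilW* is not transcribed.
So CilW is not produced.
SovB is produced constitutively and is active.
With repressor SovB bound, *yilJ* is not transcribed.
So YilJ is not produced.
Co²⁺ is present, so SibX is inactive.
Indole is absent, so PurZ is active.
With repressor PurZ bound, *kosB* is not transcribed.
So KosB is not produced.
No repressor is bound and PexH is active, so *oxaW* is transcribed.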